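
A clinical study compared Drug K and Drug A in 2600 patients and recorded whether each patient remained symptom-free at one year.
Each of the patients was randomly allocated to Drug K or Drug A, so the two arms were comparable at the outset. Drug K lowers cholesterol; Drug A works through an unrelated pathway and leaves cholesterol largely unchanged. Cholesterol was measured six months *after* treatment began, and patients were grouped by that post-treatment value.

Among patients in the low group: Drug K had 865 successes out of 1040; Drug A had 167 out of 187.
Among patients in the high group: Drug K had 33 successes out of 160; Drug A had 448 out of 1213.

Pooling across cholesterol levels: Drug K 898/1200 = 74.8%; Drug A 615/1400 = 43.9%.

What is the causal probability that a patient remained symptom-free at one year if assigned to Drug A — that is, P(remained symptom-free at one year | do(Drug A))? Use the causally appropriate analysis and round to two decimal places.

Within every cholesterol level Drug A has the higher rate, yet pooled Drug K does — Simpson's reversal.
Cholesterol here is a post-treatment variable shaped by the drug; conditioning on it would introduce bias rather than remove it. The overall comparison is the causal one.
So P(outcome | do(Drug A)) is just the pooled rate for Drug A: 615/1400 = 0.439.

0.44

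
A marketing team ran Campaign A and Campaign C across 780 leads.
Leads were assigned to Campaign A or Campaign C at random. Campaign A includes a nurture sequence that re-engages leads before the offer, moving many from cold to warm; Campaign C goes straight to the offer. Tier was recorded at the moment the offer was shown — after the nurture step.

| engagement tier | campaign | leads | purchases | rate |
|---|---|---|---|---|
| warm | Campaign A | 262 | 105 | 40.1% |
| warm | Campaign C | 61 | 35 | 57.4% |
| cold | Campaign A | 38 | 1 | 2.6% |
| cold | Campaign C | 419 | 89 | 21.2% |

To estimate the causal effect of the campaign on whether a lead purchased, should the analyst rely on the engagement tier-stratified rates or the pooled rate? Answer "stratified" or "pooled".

pooled

The engagement tier-specific comparison favours Campaign C throughout, but the pooled figures favour Campaign A. The question is whether to condition on engagement tier.
Because the campaign influences engagement tier, engagement tier is a post-treatment mediator, not a confounder. Stratifying on it would bias the estimate; the causal effect is the crude pooled difference.
Pooled: Campaign A 35.3% vs Campaign C 25.8%; Campaign A is higher overall.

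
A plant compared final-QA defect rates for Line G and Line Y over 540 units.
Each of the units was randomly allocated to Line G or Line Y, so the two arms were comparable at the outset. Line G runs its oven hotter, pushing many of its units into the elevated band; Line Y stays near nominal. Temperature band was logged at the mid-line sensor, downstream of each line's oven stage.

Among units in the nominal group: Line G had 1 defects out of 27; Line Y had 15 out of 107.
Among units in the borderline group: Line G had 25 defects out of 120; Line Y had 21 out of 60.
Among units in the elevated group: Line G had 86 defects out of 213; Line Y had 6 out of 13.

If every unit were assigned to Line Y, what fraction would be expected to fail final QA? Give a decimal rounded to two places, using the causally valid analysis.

0.23

In-process temperature band lies on the pathway line → in-process temperature band → outcome, so adjusting for it blocks the indirect effect. For the total causal effect of line, use the unadjusted pooled rates.
So P(outcome | do(Line Y)) is just the pooled rate for Line Y: 42/180 = 0.233.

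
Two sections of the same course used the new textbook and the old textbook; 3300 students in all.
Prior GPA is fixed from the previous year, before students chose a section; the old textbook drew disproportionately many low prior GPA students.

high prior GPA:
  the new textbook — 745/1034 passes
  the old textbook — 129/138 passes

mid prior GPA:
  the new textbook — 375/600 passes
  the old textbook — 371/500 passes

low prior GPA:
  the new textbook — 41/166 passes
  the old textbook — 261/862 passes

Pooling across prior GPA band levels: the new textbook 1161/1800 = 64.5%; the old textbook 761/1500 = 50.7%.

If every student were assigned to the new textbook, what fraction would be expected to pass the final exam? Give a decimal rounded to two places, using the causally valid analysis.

Nothing the teaching method does changes prior GPA band; the imbalance is an allocation artefact. With prior GPA band also predicting the outcome, the pooled figure is confounded, and the within-stratum comparison is the causal one.
Standardising the new textbook to the population prior GPA band mix: 0.355·745/1034 + 0.333·375/600 + 0.312·41/166 = 0.541.

0.54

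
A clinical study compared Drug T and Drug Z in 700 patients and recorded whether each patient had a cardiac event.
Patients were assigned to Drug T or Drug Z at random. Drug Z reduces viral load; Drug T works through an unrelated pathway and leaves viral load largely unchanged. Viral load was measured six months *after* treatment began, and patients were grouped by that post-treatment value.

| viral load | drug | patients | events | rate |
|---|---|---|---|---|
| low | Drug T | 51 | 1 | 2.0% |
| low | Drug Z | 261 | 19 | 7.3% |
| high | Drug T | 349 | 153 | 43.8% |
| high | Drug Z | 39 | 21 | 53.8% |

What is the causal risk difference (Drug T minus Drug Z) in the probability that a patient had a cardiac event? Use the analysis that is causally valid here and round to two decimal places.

+0.25

Viral load lies on the pathway drug → viral load → outcome, so adjusting for it blocks the indirect effect. For the total causal effect of drug, use the unadjusted pooled rates.
The causal difference is the pooled difference: 0.385 − 0.133 = +0.252.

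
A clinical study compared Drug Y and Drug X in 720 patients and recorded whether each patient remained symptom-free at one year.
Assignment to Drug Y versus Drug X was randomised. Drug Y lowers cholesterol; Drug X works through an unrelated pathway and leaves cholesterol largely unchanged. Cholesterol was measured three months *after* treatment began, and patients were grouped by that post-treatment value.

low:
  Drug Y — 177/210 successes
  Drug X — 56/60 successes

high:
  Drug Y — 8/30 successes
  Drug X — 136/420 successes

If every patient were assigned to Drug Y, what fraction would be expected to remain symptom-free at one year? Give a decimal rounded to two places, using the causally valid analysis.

0.77

The stratified and pooled comparisons disagree (Drug X wins within each cholesterol; Drug Y wins overall), so the answer turns on the causal role of cholesterol.
The distribution of cholesterol is itself part of what the drug does — it is an intermediate outcome. Holding it fixed would remove that part of the effect; the total effect is the pooled difference.
So P(outcome | do(Drug Y)) is just the pooled rate for Drug Y: 185/240 = 0.771.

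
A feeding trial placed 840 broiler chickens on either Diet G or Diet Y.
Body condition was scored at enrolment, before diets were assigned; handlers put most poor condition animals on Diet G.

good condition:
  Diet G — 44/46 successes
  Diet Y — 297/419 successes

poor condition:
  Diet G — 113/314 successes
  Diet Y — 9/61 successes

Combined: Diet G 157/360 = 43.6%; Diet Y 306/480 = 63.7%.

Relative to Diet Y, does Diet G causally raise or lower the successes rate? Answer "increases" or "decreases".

increases

Within every starting body condition level Diet G has the higher rate, yet pooled Diet Y does — Simpson's reversal.
Starting body condition satisfies the back-door criterion: it is not a descendant of the diet, and it blocks the spurious path from diet to outcome. Adjusting for it (i.e., using the within-starting body condition rates) gives the causal effect.
Within each level — good condition: 95.7% vs 70.9%; poor condition: 36.0% vs 14.8% — Diet G is higher every time.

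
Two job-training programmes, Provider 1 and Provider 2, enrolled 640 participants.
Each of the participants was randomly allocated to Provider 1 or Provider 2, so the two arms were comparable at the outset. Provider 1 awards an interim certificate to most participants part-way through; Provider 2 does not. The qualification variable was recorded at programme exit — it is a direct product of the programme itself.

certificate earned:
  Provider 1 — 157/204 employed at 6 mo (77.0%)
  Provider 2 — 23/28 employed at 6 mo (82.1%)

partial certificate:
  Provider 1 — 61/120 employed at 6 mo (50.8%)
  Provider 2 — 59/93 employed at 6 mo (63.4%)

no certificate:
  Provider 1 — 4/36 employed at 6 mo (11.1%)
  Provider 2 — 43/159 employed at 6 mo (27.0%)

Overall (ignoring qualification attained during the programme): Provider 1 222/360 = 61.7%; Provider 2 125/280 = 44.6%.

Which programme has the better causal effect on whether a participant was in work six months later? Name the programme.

Qualification attained during the programme lies on the pathway programme → qualification attained during the programme → outcome, so adjusting for it blocks the indirect effect. For the total causal effect of programme, use the unadjusted pooled rates.
Pooled: Provider 1 61.7% vs Provider 2 44.6%; Provider 1 is higher overall.

Provider 1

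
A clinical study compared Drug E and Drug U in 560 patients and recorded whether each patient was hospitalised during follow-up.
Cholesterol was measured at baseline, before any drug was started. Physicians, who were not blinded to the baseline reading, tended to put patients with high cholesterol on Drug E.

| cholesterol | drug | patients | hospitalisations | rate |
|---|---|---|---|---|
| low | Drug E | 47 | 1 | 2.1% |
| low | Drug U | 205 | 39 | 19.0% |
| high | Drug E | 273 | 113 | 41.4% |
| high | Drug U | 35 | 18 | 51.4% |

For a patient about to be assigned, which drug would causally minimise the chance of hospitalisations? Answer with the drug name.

The imbalance in cholesterol arose from how patients were allocated, not from anything the drug did; and cholesterol independently affects the outcome. The pooled gap is confounded — condition on cholesterol.
Within each level — low: 2.1% vs 19.0%; high: 41.4% vs 51.4% — Drug E is lower every time.

Drug E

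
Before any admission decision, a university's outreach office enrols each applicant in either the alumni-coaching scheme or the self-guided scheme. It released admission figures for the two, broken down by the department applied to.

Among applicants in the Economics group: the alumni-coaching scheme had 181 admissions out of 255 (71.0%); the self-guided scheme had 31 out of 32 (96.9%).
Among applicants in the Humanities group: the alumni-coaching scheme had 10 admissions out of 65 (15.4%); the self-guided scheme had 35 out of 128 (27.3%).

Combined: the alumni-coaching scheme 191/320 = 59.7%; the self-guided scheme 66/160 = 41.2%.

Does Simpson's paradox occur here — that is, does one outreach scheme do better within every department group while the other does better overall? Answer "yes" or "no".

Within each department level (Economics 71.0% vs 96.9%; Humanities 15.4% vs 27.3%), the self-guided scheme has the higher rate every time. Pooled: 59.7% vs 41.2% — the alumni-coaching scheme has the higher rate overall. The two comparisons disagree.

yes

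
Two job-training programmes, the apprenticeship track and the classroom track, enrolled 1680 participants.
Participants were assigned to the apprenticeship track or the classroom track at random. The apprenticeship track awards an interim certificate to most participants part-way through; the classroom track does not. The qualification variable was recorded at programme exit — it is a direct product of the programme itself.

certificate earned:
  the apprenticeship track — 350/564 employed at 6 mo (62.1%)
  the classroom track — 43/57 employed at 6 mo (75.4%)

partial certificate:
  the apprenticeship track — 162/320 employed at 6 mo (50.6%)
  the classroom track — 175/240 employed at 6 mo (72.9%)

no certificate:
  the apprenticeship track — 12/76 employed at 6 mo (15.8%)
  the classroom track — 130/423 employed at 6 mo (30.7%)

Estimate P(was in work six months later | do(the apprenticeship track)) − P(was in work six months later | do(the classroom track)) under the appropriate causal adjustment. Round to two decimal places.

+0.06

Stratifying would compare programmes among participants the programmes themselves sorted into qualification attained during the programme groups — a form of selection on an intermediate. The unconditioned pooled rates give the total causal effect.
The causal difference is the pooled difference: 0.546 − 0.483 = +0.062.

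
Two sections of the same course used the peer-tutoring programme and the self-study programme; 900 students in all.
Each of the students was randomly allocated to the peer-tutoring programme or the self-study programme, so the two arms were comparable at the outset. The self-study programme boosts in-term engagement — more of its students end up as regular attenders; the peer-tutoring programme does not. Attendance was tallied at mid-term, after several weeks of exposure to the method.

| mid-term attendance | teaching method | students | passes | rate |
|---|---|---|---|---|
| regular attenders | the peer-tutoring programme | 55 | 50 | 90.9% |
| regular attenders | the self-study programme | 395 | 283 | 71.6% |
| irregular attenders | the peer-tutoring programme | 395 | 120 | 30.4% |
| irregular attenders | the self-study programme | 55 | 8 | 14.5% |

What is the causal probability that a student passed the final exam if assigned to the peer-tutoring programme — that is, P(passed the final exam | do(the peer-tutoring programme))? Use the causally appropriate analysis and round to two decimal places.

the peer-tutoring programme is higher inside every mid-term attendance stratum but the self-study programme is higher in aggregate. Whether to stratify depends on how mid-term attendance relates to the teaching method.
Mid-term attendance here is a post-treatment variable shaped by the teaching method; conditioning on it would introduce bias rather than remove it. The overall comparison is the causal one.
So P(outcome | do(the peer-tutoring programme)) is just the pooled rate for the peer-tutoring programme: 170/450 = 0.378.

0.38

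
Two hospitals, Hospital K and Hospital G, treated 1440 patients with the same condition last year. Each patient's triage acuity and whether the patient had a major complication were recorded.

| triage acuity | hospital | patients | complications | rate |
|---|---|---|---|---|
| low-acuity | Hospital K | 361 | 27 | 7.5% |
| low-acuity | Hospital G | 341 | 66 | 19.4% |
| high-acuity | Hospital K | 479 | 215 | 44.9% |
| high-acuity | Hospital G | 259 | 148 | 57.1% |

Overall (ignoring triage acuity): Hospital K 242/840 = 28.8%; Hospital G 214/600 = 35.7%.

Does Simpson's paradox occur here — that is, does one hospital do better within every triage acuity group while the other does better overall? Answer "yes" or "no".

no

Within each triage acuity level (low-acuity 7.5% vs 19.4%; high-acuity 44.9% vs 57.1%), Hospital K has the lower rate every time. Pooled: 28.8% vs 35.7% — Hospital K has the lower rate overall. They agree.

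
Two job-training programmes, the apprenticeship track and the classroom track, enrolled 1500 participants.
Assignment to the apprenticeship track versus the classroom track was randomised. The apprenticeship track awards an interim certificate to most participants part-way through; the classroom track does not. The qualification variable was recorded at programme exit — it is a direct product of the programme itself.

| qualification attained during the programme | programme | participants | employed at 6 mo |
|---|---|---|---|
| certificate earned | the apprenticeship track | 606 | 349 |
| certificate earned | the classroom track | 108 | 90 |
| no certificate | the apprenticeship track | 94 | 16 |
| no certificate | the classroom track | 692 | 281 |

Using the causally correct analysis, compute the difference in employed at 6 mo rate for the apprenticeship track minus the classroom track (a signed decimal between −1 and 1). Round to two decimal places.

The stratified and pooled comparisons disagree (the classroom track wins within each qualification attained during the programme; the apprenticeship track wins overall), so the answer turns on the causal role of qualification attained during the programme.
Qualification attained during the programme is downstream of the programme. One should not condition on a consequence of treatment, so the overall rates are the right comparison.
The causal difference is the pooled difference: 0.521 − 0.464 = +0.058.

+0.06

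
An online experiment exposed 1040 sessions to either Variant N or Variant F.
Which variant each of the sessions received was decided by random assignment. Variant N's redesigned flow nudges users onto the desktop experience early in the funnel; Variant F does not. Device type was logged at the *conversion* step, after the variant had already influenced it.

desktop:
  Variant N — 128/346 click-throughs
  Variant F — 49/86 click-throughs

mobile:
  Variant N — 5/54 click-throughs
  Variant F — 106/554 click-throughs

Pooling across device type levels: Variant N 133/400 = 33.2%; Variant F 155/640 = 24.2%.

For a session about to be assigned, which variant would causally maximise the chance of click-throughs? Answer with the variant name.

Variant N

Device type is downstream of the variant. One should not condition on a consequence of treatment, so the overall rates are the right comparison.
Pooled: Variant N 33.2% vs Variant F 24.2%; Variant N is higher overall.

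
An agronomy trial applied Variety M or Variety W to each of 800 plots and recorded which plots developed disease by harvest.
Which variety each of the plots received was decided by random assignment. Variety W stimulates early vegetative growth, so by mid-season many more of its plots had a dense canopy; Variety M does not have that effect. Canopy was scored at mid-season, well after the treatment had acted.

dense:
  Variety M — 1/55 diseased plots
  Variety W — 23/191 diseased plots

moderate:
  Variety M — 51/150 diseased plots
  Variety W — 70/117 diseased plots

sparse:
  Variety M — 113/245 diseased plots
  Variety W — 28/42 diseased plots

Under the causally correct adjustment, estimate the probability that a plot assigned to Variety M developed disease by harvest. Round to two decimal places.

0.37

The stratified and pooled comparisons disagree (Variety M wins within each mid-season canopy; Variety W wins overall), so the answer turns on the causal role of mid-season canopy.
Because the variety influences mid-season canopy, mid-season canopy is a post-treatment mediator, not a confounder. Stratifying on it would bias the estimate; the causal effect is the crude pooled difference.
So P(outcome | do(Variety M)) is just the pooled rate for Variety M: 165/450 = 0.367.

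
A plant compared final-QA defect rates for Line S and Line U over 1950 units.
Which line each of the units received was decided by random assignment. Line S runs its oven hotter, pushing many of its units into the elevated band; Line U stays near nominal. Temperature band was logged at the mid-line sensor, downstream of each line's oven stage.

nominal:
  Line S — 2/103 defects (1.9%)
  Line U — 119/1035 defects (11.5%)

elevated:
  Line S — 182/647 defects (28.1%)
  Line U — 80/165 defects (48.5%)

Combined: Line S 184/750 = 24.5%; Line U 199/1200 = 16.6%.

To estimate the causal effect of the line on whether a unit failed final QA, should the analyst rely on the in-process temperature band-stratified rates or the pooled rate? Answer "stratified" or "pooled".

pooled

Line S is lower inside every in-process temperature band stratum but Line U is lower in aggregate. Whether to stratify depends on how in-process temperature band relates to the line.
Because the line influences in-process temperature band, in-process temperature band is a post-treatment mediator, not a confounder. Stratifying on it would bias the estimate; the causal effect is the crude pooled difference.
Pooled: Line S 24.5% vs Line U 16.6%; Line U is lower overall.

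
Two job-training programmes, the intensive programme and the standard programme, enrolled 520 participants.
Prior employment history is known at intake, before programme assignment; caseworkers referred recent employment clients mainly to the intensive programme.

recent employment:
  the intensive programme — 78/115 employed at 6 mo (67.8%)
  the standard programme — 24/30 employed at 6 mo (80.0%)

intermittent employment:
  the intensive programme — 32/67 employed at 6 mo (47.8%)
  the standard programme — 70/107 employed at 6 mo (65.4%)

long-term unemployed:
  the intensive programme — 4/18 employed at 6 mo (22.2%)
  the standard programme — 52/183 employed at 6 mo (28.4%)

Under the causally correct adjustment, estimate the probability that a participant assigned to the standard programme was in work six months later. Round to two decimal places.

The stratified and pooled comparisons disagree (the standard programme wins within each prior employment history; the intensive programme wins overall), so the answer turns on the causal role of prior employment history.
Prior employment history satisfies the back-door criterion: it is not a descendant of the programme, and it blocks the spurious path from programme to outcome. Adjusting for it (i.e., using the within-prior employment history rates) gives the causal effect.
Standardising the standard programme to the population prior employment history mix: 0.279·24/30 + 0.335·70/107 + 0.387·52/183 = 0.552.

0.55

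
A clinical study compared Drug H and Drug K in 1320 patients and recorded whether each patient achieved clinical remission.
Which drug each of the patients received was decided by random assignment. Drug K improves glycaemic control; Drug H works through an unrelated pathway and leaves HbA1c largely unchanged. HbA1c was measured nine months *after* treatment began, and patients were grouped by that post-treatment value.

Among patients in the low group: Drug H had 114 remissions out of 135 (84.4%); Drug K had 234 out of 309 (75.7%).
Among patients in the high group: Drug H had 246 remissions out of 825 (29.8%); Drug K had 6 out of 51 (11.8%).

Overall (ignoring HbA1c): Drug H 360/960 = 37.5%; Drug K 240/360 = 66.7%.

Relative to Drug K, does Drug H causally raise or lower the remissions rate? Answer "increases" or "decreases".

decreases

Drug H is higher inside every HbA1c stratum but Drug K is higher in aggregate. Whether to stratify depends on how HbA1c relates to the drug.
HbA1c is recorded after the drug and is itself shifted by it — it sits on the causal path from drug to outcome. Conditioning on a mediator would strip out part of the effect we want; the pooled comparison gives the total causal effect.
Pooled: Drug H 37.5% vs Drug K 66.7%; Drug K is higher overall.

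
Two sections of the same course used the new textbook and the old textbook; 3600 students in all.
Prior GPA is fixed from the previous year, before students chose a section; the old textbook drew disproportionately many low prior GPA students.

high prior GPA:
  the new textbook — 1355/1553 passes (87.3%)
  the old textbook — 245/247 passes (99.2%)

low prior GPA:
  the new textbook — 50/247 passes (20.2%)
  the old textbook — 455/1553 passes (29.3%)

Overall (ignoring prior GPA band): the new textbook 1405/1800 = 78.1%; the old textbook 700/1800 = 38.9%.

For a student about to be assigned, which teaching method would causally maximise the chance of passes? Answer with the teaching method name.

Since prior GPA band is a pre-existing factor (not a product of the teaching method) and it affects the outcome on its own, it is a confounder. The stratified rates, not the pooled rate, identify the causal effect.
Within each level — high prior GPA: 87.3% vs 99.2%; low prior GPA: 20.2% vs 29.3% — the old textbook is higher every time.

the old textbook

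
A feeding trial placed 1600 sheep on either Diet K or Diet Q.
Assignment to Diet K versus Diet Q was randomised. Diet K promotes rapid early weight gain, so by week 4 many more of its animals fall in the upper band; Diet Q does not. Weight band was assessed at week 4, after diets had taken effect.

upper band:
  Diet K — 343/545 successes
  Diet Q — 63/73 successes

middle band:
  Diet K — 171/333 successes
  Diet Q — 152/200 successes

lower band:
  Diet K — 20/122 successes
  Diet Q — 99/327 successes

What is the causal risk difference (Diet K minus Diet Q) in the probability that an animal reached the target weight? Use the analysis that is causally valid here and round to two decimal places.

+0.01

Within every week-4 weight band level Diet Q has the higher rate, yet pooled Diet K does — Simpson's reversal.
Week-4 weight band lies on the pathway diet → week-4 weight band → outcome, so adjusting for it blocks the indirect effect. For the total causal effect of diet, use the unadjusted pooled rates.
The causal difference is the pooled difference: 0.534 − 0.523 = +0.011.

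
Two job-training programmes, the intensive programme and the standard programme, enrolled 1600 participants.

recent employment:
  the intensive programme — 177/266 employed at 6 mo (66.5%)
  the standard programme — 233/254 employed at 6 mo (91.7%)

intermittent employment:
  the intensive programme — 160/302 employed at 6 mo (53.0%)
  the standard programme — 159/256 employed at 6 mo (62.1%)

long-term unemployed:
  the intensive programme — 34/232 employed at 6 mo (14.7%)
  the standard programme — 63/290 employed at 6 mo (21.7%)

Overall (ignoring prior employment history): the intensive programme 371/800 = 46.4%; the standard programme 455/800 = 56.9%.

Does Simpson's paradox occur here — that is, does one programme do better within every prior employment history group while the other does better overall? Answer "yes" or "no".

Within each prior employment history level (recent employment 66.5% vs 91.7%; intermittent employment 53.0% vs 62.1%; long-term unemployed 14.7% vs 21.7%), the standard programme has the higher rate every time. Pooled: 46.4% vs 56.9% — the standard programme has the higher rate overall. They agree.

no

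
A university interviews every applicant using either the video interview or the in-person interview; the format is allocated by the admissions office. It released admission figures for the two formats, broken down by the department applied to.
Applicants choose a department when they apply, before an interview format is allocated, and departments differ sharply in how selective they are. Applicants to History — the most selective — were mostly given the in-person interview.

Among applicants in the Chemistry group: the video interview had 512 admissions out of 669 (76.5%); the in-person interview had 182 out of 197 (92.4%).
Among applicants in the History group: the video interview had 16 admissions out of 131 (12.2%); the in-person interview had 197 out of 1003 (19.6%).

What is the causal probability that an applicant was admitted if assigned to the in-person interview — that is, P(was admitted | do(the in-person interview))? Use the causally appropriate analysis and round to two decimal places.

The department-specific comparison favours the in-person interview throughout, but the pooled figures favour the video interview. The question is whether to condition on department.
The imbalance in department arose from how applicants were allocated, not from anything the interview format did; and department independently affects the outcome. The pooled gap is confounded — condition on department.
Standardising the in-person interview to the population department mix: 0.433·182/197 + 0.567·197/1003 = 0.511.

0.51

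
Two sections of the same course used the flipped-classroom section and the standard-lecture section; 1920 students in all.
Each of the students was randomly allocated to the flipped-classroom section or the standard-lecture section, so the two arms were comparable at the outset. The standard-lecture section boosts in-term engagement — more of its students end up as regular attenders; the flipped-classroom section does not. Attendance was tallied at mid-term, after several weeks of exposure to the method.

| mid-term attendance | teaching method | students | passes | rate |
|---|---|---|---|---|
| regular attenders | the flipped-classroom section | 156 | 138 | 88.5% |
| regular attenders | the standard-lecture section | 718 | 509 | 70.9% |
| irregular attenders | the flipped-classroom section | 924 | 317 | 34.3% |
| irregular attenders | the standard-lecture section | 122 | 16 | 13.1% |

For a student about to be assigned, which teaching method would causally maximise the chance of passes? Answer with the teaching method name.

the flipped-classroom section is higher inside every mid-term attendance stratum but the standard-lecture section is higher in aggregate. Whether to stratify depends on how mid-term attendance relates to the teaching method.
Stratifying would compare teaching methods among students the teaching methods themselves sorted into mid-term attendance groups — a form of selection on an intermediate. The unconditioned pooled rates give the total causal effect.
Pooled: the flipped-classroom section 42.1% vs the standard-lecture section 62.5%; the standard-lecture section is higher overall.

the standard-lecture section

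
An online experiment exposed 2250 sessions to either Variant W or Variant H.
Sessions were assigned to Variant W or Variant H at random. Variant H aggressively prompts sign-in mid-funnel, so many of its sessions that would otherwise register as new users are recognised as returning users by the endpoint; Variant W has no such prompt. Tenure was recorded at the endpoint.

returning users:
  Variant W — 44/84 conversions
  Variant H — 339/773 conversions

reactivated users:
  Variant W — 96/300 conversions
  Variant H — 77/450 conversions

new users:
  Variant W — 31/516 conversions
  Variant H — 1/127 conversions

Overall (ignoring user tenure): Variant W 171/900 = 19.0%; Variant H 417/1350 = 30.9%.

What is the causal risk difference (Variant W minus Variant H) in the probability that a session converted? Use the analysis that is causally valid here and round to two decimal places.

Within every user tenure level Variant W has the higher rate, yet pooled Variant H does — Simpson's reversal.
User tenure is recorded after the variant and is itself shifted by it — it sits on the causal path from variant to outcome. Conditioning on a mediator would strip out part of the effect we want; the pooled comparison gives the total causal effect.
The causal difference is the pooled difference: 0.190 − 0.309 = -0.119.

-0.12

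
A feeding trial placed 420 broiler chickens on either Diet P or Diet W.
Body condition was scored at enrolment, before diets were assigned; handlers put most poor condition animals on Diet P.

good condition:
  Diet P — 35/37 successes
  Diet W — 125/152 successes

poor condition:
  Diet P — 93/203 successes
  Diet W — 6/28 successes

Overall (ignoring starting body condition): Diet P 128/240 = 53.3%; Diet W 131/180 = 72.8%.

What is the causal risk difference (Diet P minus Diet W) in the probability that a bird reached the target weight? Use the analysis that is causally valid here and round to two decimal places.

The stratified and pooled comparisons disagree (Diet P wins within each starting body condition; Diet W wins overall), so the answer turns on the causal role of starting body condition.
Here starting body condition is a common cause — it drives both which diet a case falls under and the outcome. The crude comparison mixes populations; the stratum-specific rates are the causally relevant ones.
Adjusting over the population distribution of starting body condition: 0.450·(0.946−0.822) + 0.550·(0.458−0.214) = +0.190.

+0.19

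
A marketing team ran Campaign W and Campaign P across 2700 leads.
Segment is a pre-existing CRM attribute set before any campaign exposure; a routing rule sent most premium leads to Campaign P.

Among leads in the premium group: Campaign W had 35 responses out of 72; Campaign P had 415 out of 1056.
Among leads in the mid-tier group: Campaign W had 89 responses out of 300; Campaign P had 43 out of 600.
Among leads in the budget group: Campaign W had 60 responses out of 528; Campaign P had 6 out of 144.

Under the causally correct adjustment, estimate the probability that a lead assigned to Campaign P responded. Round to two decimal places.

0.20

Customer segment differs across campaigns for reasons unrelated to any effect of the campaign itself, and it separately predicts the outcome — a classic confounder. We must compare within customer segment levels.
Standardising Campaign P to the population customer segment mix: 0.418·415/1056 + 0.333·43/600 + 0.249·6/144 = 0.198.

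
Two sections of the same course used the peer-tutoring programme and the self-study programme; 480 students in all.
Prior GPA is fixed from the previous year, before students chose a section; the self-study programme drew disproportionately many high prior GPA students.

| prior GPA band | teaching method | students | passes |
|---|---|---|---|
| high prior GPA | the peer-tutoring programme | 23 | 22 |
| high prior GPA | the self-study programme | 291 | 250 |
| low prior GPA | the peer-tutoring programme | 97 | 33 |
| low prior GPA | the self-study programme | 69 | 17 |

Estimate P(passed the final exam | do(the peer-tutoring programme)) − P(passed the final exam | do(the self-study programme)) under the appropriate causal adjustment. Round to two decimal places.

+0.10

Since prior GPA band is a pre-existing factor (not a product of the teaching method) and it affects the outcome on its own, it is a confounder. The stratified rates, not the pooled rate, identify the causal effect.
Adjusting over the population distribution of prior GPA band: 0.654·(0.957−0.859) + 0.346·(0.340−0.246) = +0.096.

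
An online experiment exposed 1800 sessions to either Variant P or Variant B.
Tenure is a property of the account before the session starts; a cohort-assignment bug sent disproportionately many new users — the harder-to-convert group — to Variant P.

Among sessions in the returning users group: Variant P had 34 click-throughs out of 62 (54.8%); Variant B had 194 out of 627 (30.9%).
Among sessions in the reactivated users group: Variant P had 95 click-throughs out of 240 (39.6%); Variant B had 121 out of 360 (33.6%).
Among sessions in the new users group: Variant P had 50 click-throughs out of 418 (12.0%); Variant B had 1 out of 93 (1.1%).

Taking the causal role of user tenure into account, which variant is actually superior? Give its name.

The user tenure-specific comparison favours Variant P throughout, but the pooled figures favour Variant B. The question is whether to condition on user tenure.
User tenure differs across variants for reasons unrelated to any effect of the variant itself, and it separately predicts the outcome — a classic confounder. We must compare within user tenure levels.
Within each level — returning users: 54.8% vs 30.9%; reactivated users: 39.6% vs 33.6%; new users: 12.0% vs 1.1% — Variant P is higher every time.

Variant P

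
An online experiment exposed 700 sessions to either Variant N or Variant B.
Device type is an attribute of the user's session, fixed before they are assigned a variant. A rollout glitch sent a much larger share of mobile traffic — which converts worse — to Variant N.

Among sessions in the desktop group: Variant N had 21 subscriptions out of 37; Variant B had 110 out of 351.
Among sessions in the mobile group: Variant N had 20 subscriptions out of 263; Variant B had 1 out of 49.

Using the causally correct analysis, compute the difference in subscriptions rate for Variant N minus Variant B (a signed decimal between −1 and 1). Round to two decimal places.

Device type differs across variants for reasons unrelated to any effect of the variant itself, and it separately predicts the outcome — a classic confounder. We must compare within device type levels.
Adjusting over the population distribution of device type: 0.554·(0.568−0.313) + 0.446·(0.076−0.020) = +0.166.

+0.17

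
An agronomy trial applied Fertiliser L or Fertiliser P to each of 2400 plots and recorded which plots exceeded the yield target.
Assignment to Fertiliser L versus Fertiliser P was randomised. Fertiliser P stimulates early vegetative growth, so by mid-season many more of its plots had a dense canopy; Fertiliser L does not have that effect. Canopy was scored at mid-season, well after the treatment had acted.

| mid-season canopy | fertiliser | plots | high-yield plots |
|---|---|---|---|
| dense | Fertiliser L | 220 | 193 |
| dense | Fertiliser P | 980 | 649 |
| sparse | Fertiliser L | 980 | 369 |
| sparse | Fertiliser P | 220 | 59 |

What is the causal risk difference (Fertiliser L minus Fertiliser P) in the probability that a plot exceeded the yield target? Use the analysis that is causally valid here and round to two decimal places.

-0.12

The stratified and pooled comparisons disagree (Fertiliser L wins within each mid-season canopy; Fertiliser P wins overall), so the answer turns on the causal role of mid-season canopy.
Mid-season canopy lies on the pathway fertiliser → mid-season canopy → outcome, so adjusting for it blocks the indirect effect. For the total causal effect of fertiliser, use the unadjusted pooled rates.
The causal difference is the pooled difference: 0.468 − 0.590 = -0.122.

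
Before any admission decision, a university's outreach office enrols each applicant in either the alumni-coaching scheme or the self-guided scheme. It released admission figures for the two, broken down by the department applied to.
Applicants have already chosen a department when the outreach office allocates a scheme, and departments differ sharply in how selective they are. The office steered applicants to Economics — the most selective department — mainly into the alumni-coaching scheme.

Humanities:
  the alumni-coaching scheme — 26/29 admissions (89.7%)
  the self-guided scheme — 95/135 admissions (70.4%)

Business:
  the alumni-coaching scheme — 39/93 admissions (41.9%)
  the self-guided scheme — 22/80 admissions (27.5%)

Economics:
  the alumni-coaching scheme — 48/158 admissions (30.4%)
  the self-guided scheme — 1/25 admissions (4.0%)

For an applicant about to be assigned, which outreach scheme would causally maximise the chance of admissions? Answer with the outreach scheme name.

the alumni-coaching scheme

Department satisfies the back-door criterion: it is not a descendant of the outreach scheme, and it blocks the spurious path from outreach scheme to outcome. Adjusting for it (i.e., using the within-department rates) gives the causal effect.
Within each level — Humanities: 89.7% vs 70.4%; Business: 41.9% vs 27.5%; Economics: 30.4% vs 4.0% — the alumni-coaching scheme is higher every time.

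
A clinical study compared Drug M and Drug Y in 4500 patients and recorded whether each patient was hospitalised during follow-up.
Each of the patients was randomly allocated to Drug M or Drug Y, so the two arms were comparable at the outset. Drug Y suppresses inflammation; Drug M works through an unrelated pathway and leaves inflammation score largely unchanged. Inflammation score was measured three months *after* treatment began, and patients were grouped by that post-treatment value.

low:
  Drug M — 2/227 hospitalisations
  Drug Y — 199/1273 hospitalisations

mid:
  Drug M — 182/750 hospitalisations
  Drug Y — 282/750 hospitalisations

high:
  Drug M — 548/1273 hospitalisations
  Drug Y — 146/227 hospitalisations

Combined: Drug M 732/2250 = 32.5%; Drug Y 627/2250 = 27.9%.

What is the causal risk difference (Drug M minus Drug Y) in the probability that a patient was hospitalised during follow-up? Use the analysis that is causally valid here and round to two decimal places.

+0.05

Inflammation score lies on the pathway drug → inflammation score → outcome, so adjusting for it blocks the indirect effect. For the total causal effect of drug, use the unadjusted pooled rates.
The causal difference is the pooled difference: 0.325 − 0.279 = +0.047.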